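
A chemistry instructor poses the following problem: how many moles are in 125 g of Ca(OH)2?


M(Ca(OH)2) = 74.1 g/mol
n = mass/M = 125/74.1 = 1.6869 mol

1.6869 mol


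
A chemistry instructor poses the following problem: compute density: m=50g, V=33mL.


ρ = mass/volume
= 50/33
= 1.515 g/mL

1.515 g/mL


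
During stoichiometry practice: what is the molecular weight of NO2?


M(NO2) = 1×14.01 + 2×16.0
= 14.01 + 32.0
= 46.01 g/mol

46.01 g/mol


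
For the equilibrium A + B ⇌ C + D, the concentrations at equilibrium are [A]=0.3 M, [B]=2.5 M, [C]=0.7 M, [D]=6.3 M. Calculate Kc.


Kc = [C][D]/([A][B])
= (0.7^1 × 6.3^1)/(0.3^1 × 2.5^1)
= 4.41/0.75
= 5.880

5.880


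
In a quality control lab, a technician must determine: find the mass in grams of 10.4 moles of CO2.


M(CO2) = 44.01 g/mol
mass = n × M = 10.4 × 44.01 = 457.70 g

457.70 g


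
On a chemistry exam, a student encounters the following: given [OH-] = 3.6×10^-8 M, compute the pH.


pOH = -log10([OH-]) = -log10(3.6×10^-8)
= 8 - log10(3.6) = 7.44
pH = 14 - pOH = 14 - 7.44 = 6.56

6.56


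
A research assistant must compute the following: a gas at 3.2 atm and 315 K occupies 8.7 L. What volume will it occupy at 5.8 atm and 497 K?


P1V1/T1 = P2V2/T2
V2 = P1V1T2/(T1P2)
= 3.2×8.7×497/(315×5.8)
= 7.573 L

7.573 L


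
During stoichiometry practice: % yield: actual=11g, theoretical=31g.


% yield = actual/theoretical × 100
= 11/31 × 100
= 35.48%

35.48%


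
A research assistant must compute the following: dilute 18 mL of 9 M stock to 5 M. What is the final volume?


C1V1 = C2V2
9 × 18 = 5 × V2
V2 = 162/5 = 32.4 mL

32.4 mL


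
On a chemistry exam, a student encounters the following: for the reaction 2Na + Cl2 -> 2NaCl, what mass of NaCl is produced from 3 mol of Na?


Mole ratio NaCl:Na = 2:2
n(NaCl) = 3 × 2/2 = 3.000 mol
mass = 3.000 × 58.44 = 175.32 g

175.32 g


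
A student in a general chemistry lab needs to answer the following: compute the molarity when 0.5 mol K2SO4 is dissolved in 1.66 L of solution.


M = n/V = 0.5/1.66 = 0.301 mol/L

0.301 M


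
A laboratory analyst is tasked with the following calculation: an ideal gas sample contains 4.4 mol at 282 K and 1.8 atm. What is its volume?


PV = nRT  (R = 0.08206 L·atm/(mol·K))
V = nRT/P = 4.4×0.08206×282/1.8
= 56.567 L

56.567 L


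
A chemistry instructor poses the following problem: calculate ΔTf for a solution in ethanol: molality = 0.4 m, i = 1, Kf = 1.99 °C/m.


ΔTf = Kf × m × i
= 1.99 × 0.4 × 1
= 0.796 °C

0.796 °C


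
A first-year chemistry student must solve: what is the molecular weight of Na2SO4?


M(Na2SO4) = 2×22.99 + 1×32.07 + 4×16.0
= 45.98 + 32.07 + 64.0
= 142.05 g/mol

142.05 g/mol


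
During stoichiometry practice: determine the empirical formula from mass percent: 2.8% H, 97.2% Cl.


Assume 100 g sample. Moles of each element:
  H: 2.8/1.008 = 2.778 mol
  Cl: 97.2/35.45 = 2.742 mol
Divide by smallest (2.742):
  H: 2.778/2.742 = 1.01
  Cl: 2.742/2.742 = 1.0
Empirical formula: HCl

HCl


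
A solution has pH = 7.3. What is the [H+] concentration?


[H+] = 10^(-pH) = 10^(-7.3)
= 5.01×10^-8 M

5.01×10^-8 M


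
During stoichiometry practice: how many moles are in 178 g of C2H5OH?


M(C2H5OH) = 46.07 g/mol
n = mass/M = 178/46.07 = 3.8637 mol

3.8637 mol


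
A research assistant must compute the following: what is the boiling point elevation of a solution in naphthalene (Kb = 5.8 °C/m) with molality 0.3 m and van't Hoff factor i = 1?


ΔTb = Kb × m × i
= 5.8 × 0.3 × 1
= 1.74 °C

1.74 °C


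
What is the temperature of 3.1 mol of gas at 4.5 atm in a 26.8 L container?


PV = nRT  (R = 0.08206 L·atm/(mol·K))
T = PV/(nR) = 4.5×26.8/(3.1×0.08206)
= 120.60/0.254386
= 474.08 K

474.08 K


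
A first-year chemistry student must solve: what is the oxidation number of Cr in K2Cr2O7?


2(+1) + 2x + 7(-2) = 0, so x = +6
Oxidation number: +6

+6


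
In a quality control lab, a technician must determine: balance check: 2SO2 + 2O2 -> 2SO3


Equation: 2SO2 + 2O2 -> 2SO3
Check atoms: O: 8≠6, S: 2=2
Not balanced

No, not balanced


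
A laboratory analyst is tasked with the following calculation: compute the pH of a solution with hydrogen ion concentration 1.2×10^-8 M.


pH = -log10([H+]) = -log10(1.2×10^-8)
= 8 - log10(1.2)
= 8 - 0.08
= 7.92

7.92


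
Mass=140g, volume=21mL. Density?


ρ = mass/volume
= 140/21
= 6.667 g/mL

6.667 g/mL


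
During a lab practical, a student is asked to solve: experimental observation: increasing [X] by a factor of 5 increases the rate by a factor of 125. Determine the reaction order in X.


rate ∝ [X]^n
5^n = 125 → n = 3
Order in X: 3

3


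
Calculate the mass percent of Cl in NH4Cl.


M(NH4Cl) = 1×14.01 + 4×1.008 + 1×35.45 = 53.492 g/mol
Mass of Cl = 1 × 35.45 = 35.45 g/mol
% Cl = 35.45/53.492 × 100 = 66.27%

66.27%


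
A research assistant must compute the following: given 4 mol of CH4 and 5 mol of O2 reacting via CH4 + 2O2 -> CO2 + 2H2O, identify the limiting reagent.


Mole ratio available / coefficient:
  CH4: 4/1 = 4.000
  O2: 5/2 = 2.500
Smaller ratio is limiting.

O2


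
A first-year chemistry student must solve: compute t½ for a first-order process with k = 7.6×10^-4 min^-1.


t½ = ln2/k = 0.693147/(7.6×10^-4 min^-1)
= 912.0 min

912.0 min


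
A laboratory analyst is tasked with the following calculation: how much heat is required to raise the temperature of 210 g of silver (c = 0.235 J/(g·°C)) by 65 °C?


q = mcΔT = 210 × 0.235 × 65
= 3207.75 J

3207.75 J


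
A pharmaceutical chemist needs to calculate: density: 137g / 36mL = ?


ρ = mass/volume
= 137/36
= 3.806 g/mL

3.806 g/mL


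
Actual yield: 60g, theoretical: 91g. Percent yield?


% yield = actual/theoretical × 100
= 60/91 × 100
= 65.93%

65.93%


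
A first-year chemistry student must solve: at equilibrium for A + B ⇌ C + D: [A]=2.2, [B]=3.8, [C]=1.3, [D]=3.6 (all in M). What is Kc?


Kc = [C][D]/([A][B])
= (1.3^1 × 3.6^1)/(2.2^1 × 3.8^1)
= 4.68/8.36
= 0.5598

0.5598


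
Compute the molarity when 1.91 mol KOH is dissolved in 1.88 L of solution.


M = n/V = 1.91/1.88 = 1.016 mol/L

1.016 M


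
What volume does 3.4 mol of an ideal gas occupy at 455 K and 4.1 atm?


PV = nRT  (R = 0.08206 L·atm/(mol·K))
V = nRT/P = 3.4×0.08206×455/4.1
= 30.963 L

30.963 L


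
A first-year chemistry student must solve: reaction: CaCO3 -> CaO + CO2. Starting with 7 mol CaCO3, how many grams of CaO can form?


Mole ratio CaO:CaCO3 = 1:1
n(CaO) = 7 × 1/1 = 7.000 mol
mass = 7.000 × 56.08 = 392.56 g

392.56 g


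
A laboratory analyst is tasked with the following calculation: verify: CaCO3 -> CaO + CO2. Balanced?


Equation: CaCO3 -> CaO + CO2
Check atoms: C: 1=1, Ca: 1=1, O: 3=3
Balanced

Yes, balanced


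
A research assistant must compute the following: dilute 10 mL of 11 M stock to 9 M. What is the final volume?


C1V1 = C2V2
11 × 10 = 9 × V2
V2 = 110/9 = 12.22 mL

12.22 mL


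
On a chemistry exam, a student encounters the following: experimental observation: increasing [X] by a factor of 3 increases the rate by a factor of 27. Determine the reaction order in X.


rate ∝ [X]^n
3^n = 27 → n = 3
Order in X: 3

3


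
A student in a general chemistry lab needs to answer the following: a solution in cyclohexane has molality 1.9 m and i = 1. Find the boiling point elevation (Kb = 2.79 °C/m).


ΔTb = Kb × m × i
= 2.79 × 1.9 × 1
= 5.301 °C

5.301 °C


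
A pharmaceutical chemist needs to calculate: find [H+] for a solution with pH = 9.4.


[H+] = 10^(-pH) = 10^(-9.4)
= 3.98×10^-10 M

3.98×10^-10 M


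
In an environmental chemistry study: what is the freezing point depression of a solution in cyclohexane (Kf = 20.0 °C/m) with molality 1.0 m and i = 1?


ΔTf = Kf × m × i
= 20.0 × 1.0 × 1
= 20.0 °C

20.0 °C


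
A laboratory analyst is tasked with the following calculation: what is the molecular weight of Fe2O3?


M(Fe2O3) = 2×55.85 + 3×16.0
= 111.7 + 48.0
= 159.7 g/mol

159.7 g/mol


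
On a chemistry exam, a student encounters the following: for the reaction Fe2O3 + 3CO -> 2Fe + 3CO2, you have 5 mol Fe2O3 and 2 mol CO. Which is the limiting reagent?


Mole ratio available / coefficient:
  Fe2O3: 5/1 = 5.000
  CO: 2/3 = 0.667
Smaller ratio is limiting.

CO


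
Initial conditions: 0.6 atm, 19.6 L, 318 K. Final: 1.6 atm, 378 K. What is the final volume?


P1V1/T1 = P2V2/T2
V2 = P1V1T2/(T1P2)
= 0.6×19.6×378/(318×1.6)
= 8.737 L

8.737 L


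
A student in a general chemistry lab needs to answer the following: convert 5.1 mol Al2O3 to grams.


M(Al2O3) = 101.96 g/mol
mass = n × M = 5.1 × 101.96 = 520.00 g

520.00 g


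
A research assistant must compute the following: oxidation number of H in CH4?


H is +1 with nonmetals
Oxidation number: +1

+1


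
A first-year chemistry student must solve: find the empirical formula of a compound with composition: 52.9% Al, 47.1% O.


Assume 100 g sample. Moles of each element:
  Al: 52.9/26.98 = 1.961 mol
  O: 47.1/16.0 = 2.944 mol
Divide by smallest (1.961):
  Al: 1.961/1.961 = 1.0
  O: 2.944/1.961 = 1.5
Multiply all ratios by 2 to obtain whole numbers.
Empirical formula: Al2O3

Al2O3


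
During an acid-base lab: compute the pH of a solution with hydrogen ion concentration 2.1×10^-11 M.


pH = -log10([H+]) = -log10(2.1×10^-11)
= 11 - log10(2.1)
= 11 - 0.32
= 10.68

10.68


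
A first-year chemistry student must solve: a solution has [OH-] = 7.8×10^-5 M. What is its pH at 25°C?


pOH = -log10([OH-]) = -log10(7.8×10^-5)
= 5 - log10(7.8) = 4.11
pH = 14 - pOH = 14 - 4.11 = 9.89

9.89


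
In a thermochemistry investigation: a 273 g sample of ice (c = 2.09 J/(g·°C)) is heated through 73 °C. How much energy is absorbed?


q = mcΔT = 273 × 2.09 × 73
= 41651.61 J

41651.61 J


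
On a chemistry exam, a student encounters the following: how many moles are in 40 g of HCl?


M(HCl) = 36.46 g/mol
n = mass/M = 40/36.46 = 1.0971 mol

1.0971 mol


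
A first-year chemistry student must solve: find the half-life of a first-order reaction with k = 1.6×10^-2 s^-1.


t½ = ln2/k = 0.693147/(1.6×10^-2 s^-1)
= 43.32 s

43.32 s


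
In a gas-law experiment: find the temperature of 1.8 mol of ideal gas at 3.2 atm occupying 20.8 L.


PV = nRT  (R = 0.08206 L·atm/(mol·K))
T = PV/(nR) = 3.2×20.8/(1.8×0.08206)
= 66.56/0.147708
= 450.62 K

450.62 K


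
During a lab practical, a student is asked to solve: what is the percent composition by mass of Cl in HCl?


M(HCl) = 1×1.008 + 1×35.45 = 36.458 g/mol
Mass of Cl = 1 × 35.45 = 35.45 g/mol
% Cl = 35.45/36.458 × 100 = 97.24%

97.24%


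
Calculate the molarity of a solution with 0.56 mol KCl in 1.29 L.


M = n/V = 0.56/1.29 = 0.434 mol/L

0.434 M


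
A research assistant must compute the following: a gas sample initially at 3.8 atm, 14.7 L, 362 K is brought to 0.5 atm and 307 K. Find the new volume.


P1V1/T1 = P2V2/T2
V2 = P1V1T2/(T1P2)
= 3.8×14.7×307/(362×0.5)
= 94.746 L

94.746 L


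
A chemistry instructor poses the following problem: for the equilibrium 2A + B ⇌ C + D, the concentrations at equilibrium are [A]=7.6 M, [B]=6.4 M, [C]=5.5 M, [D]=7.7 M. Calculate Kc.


Kc = [C][D]/([A]^2[B])
= (5.5^1 × 7.7^1)/(7.6^2 × 6.4^1)
= 42.35/369.664
= 0.1146

0.1146


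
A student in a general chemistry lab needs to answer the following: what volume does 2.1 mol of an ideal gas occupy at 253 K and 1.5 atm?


PV = nRT  (R = 0.08206 L·atm/(mol·K))
V = nRT/P = 2.1×0.08206×253/1.5
= 29.066 L

29.066 L


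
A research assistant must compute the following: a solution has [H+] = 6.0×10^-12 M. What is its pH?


pH = -log10([H+]) = -log10(6.0×10^-12)
= 12 - log10(6.0)
= 12 - 0.78
= 11.22

11.22


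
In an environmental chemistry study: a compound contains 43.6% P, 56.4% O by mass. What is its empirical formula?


Assume 100 g sample. Moles of each element:
  P: 43.6/30.97 = 1.408 mol
  O: 56.4/16.0 = 3.525 mol
Divide by smallest (1.408):
  P: 1.408/1.408 = 1.0
  O: 3.525/1.408 = 2.5
Multiply all ratios by 2 to obtain whole numbers.
Empirical formula: P2O5

P2O5


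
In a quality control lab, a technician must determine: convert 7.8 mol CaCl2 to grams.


M(CaCl2) = 110.98 g/mol
mass = n × M = 7.8 × 110.98 = 865.64 g

865.64 g


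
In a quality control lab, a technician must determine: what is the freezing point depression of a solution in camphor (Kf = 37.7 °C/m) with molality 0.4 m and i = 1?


ΔTf = Kf × m × i
= 37.7 × 0.4 × 1
= 15.08 °C

15.08 °C


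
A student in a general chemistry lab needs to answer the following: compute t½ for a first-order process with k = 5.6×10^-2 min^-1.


t½ = ln2/k = 0.693147/(5.6×10^-2 min^-1)
= 12.38 min

12.38 min


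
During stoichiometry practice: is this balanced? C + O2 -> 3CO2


Equation: C + O2 -> 3CO2
Check atoms: C: 1≠3, O: 2≠6
Not balanced

No, not balanced


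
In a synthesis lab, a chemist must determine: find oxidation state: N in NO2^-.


x + 2(-2) = -1, so x = +3
Oxidation number: +3

+3


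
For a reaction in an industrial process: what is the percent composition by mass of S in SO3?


M(SO3) = 1×32.07 + 3×16.0 = 80.07 g/mol
Mass of S = 1 × 32.07 = 32.07 g/mol
% S = 32.07/80.07 × 100 = 40.05%

40.05%


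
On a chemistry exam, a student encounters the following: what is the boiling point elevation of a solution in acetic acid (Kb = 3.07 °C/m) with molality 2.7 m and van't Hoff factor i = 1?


ΔTb = Kb × m × i
= 3.07 × 2.7 × 1
= 8.289 °C

8.289 °C


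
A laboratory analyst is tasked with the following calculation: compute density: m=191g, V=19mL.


ρ = mass/volume
= 191/19
= 10.053 g/mL

10.053 g/mL


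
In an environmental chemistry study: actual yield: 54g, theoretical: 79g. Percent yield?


% yield = actual/theoretical × 100
= 54/79 × 100
= 68.35%

68.35%


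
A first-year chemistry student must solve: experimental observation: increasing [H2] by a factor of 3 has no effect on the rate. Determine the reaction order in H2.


rate ∝ [H2]^n
rate ∝ [H2]^0
Order in H2: 0

0


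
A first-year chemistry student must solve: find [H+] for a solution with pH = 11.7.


[H+] = 10^(-pH) = 10^(-11.7)
= 2.0×10^-12 M

2.0×10^-12 M


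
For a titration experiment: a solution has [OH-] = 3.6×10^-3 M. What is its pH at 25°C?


pOH = -log10([OH-]) = -log10(3.6×10^-3)
= 3 - log10(3.6) = 2.44
pH = 14 - pOH = 14 - 2.44 = 11.56

11.56


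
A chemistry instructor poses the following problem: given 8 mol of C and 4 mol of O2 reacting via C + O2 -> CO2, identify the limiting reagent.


Mole ratio available / coefficient:
  C: 8/1 = 8.000
  O2: 4/1 = 4.000
Smaller ratio is limiting.

O2


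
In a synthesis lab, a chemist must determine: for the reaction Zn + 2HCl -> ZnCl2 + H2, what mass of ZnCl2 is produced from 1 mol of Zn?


Mole ratio ZnCl2:Zn = 1:1
n(ZnCl2) = 1 × 1/1 = 1.000 mol
mass = 1.000 × 136.28 = 136.28 g

136.28 g


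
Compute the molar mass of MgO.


M(MgO) = 1×24.31 + 1×16.0
= 24.31 + 16.0
= 40.31 g/mol

40.31 g/mol


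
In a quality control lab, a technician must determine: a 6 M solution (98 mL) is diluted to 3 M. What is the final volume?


C1V1 = C2V2
6 × 98 = 3 × V2
V2 = 588/3 = 196.0 mL

196.0 mL


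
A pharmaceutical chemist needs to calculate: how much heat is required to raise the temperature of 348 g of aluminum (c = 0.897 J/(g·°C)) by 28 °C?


q = mcΔT = 348 × 0.897 × 28
= 8740.37 J

8740.37 J


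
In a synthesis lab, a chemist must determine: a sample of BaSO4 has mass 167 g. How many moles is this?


M(BaSO4) = 233.4 g/mol
n = mass/M = 167/233.4 = 0.7155 mol

0.7155 mol


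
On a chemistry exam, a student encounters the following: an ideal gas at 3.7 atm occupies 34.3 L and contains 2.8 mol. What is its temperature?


PV = nRT  (R = 0.08206 L·atm/(mol·K))
T = PV/(nR) = 3.7×34.3/(2.8×0.08206)
= 126.91/0.229768
= 552.34 K

552.34 K


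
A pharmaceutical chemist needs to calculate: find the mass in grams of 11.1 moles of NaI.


M(NaI) = 149.89 g/mol
mass = n × M = 11.1 × 149.89 = 1663.78 g

1663.78 g


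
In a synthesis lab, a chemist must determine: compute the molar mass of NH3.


M(NH3) = 1×14.01 + 3×1.008
= 14.01 + 3.02
= 17.03 g/mol

17.03 g/mol


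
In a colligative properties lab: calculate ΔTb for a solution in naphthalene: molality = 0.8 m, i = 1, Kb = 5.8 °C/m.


ΔTb = Kb × m × i
= 5.8 × 0.8 × 1
= 4.64 °C

4.64 °C


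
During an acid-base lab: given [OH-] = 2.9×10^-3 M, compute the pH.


pOH = -log10([OH-]) = -log10(2.9×10^-3)
= 3 - log10(2.9) = 2.54
pH = 14 - pOH = 14 - 2.54 = 11.46

11.46


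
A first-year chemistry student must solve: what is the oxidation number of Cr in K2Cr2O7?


2(+1) + 2x + 7(-2) = 0, so x = +6
Oxidation number: +6

+6


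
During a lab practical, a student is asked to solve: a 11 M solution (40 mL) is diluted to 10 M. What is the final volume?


C1V1 = C2V2
11 × 40 = 10 × V2
V2 = 440/10 = 44.0 mL

44.0 mL


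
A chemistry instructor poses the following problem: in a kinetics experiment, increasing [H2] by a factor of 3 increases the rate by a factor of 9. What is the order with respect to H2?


rate ∝ [H2]^n
3^n = 9 → n = 2
Order in H2: 2

2


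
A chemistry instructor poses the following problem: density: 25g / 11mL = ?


ρ = mass/volume
= 25/11
= 2.273 g/mL

2.273 g/mL


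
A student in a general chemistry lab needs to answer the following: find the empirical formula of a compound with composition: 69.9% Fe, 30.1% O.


Assume 100 g sample. Moles of each element:
  Fe: 69.9/55.85 = 1.252 mol
  O: 30.1/16.0 = 1.881 mol
Divide by smallest (1.252):
  Fe: 1.252/1.252 = 1.0
  O: 1.881/1.252 = 1.5
Multiply all ratios by 2 to obtain whole numbers.
Empirical formula: Fe2O3

Fe2O3


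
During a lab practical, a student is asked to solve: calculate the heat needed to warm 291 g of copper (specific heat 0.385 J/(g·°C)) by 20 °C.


q = mcΔT = 291 × 0.385 × 20
= 2240.70 J

2240.70 J


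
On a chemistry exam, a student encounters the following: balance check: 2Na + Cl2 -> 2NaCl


Equation: 2Na + Cl2 -> 2NaCl
Check atoms: Cl: 2=2, Na: 2=2
Balanced

Yes, balanced


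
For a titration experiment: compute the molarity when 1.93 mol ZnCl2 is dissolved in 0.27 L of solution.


M = n/V = 1.93/0.27 = 7.148 mol/L

7.148 M


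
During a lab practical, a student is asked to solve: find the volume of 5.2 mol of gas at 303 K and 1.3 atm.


PV = nRT  (R = 0.08206 L·atm/(mol·K))
V = nRT/P = 5.2×0.08206×303/1.3
= 99.457 L

99.457 L


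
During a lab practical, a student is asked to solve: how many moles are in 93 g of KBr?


M(KBr) = 119.0 g/mol
n = mass/M = 93/119.0 = 0.7815 mol

0.7815 mol


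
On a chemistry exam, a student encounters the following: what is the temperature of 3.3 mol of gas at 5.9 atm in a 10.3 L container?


PV = nRT  (R = 0.08206 L·atm/(mol·K))
T = PV/(nR) = 5.9×10.3/(3.3×0.08206)
= 60.77/0.270798
= 224.41 K

224.41 K


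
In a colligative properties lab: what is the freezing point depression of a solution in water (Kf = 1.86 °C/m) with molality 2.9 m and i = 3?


ΔTf = Kf × m × i
= 1.86 × 2.9 × 3
= 16.182 °C

16.182 °C


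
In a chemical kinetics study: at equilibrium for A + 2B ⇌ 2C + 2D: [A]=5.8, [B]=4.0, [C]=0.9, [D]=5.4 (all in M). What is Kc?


Kc = [C]^2[D]^2/([A][B]^2)
= (0.9^2 × 5.4^2)/(5.8^1 × 4.0^2)
= 23.6196/92.8
= 0.2545

0.2545


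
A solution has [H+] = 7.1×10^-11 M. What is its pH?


pH = -log10([H+]) = -log10(7.1×10^-11)
= 11 - log10(7.1)
= 11 - 0.85
= 10.15

10.15


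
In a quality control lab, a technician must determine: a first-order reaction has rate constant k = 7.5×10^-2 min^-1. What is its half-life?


t½ = ln2/k = 0.693147/(7.5×10^-2 min^-1)
= 9.242 min

9.242 min


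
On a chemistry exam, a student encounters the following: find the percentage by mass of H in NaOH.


M(NaOH) = 1×22.99 + 1×16.0 + 1×1.008 = 39.998 g/mol
Mass of H = 1 × 1.008 = 1.008 g/mol
% H = 1.008/39.998 × 100 = 2.52%

2.52%


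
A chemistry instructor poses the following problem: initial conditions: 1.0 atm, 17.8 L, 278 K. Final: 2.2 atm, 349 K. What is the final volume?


P1V1/T1 = P2V2/T2
V2 = P1V1T2/(T1P2)
= 1.0×17.8×349/(278×2.2)
= 10.157 L

10.157 L


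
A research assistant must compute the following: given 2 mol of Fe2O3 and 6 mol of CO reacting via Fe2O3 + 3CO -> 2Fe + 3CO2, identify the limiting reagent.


Mole ratio available / coefficient:
  Fe2O3: 2/1 = 2.000
  CO: 6/3 = 2.000
Smaller ratio is limiting.

neither (stoichiometric); Fe2O3 and CO are fully consumed


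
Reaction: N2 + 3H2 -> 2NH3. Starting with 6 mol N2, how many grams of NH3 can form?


Mole ratio NH3:N2 = 2:1
n(NH3) = 6 × 2/1 = 12.000 mol
mass = 12.000 × 17.03 = 204.36 g

204.36 g


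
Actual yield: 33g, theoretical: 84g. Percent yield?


% yield = actual/theoretical × 100
= 33/84 × 100
= 39.29%

39.29%


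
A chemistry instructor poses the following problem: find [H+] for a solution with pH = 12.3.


[H+] = 10^(-pH) = 10^(-12.3)
= 5.01×10^-13 M

5.01×10^-13 M


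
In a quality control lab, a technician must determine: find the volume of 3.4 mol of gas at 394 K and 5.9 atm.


PV = nRT  (R = 0.08206 L·atm/(mol·K))
V = nRT/P = 3.4×0.08206×394/5.9
= 18.632 L

18.632 L


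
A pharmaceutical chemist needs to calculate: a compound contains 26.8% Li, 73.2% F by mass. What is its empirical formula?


Assume 100 g sample. Moles of each element:
  Li: 26.8/6.94 = 3.862 mol
  F: 73.2/19.0 = 3.853 mol
Divide by smallest (3.853):
  Li: 3.862/3.853 = 1.0
  F: 3.853/3.853 = 1.0
Empirical formula: LiF

LiF


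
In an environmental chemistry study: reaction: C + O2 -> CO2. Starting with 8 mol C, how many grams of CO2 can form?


Mole ratio CO2:C = 1:1
n(CO2) = 8 × 1/1 = 8.000 mol
mass = 8.000 × 44.01 = 352.08 g

352.08 g


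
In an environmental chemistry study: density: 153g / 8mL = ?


ρ = mass/volume
= 153/8
= 19.125 g/mL

19.125 g/mL


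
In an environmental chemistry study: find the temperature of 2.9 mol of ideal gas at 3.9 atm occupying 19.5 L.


PV = nRT  (R = 0.08206 L·atm/(mol·K))
T = PV/(nR) = 3.9×19.5/(2.9×0.08206)
= 76.05/0.237974
= 319.57 K

319.57 K


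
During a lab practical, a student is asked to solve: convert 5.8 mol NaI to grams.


M(NaI) = 149.89 g/mol
mass = n × M = 5.8 × 149.89 = 869.36 g

869.36 g


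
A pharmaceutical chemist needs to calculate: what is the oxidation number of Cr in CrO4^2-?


x + 4(-2) = -2, so x = +6
Oxidation number: +6

+6


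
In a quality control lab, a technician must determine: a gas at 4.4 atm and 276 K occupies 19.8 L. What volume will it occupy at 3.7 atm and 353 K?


P1V1/T1 = P2V2/T2
V2 = P1V1T2/(T1P2)
= 4.4×19.8×353/(276×3.7)
= 30.115 L

30.115 L


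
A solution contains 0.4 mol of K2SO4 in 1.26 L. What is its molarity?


M = n/V = 0.4/1.26 = 0.317 mol/L

0.317 M


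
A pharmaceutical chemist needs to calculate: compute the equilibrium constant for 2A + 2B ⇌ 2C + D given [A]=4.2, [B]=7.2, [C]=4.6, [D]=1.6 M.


Kc = [C]^2[D]/([A]^2[B]^2)
= (4.6^2 × 1.6^1)/(4.2^2 × 7.2^2)
= 33.856/914.4576
= 0.03702

0.03702


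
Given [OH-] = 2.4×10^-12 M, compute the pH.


pOH = -log10([OH-]) = -log10(2.4×10^-12)
= 12 - log10(2.4) = 11.62
pH = 14 - pOH = 14 - 11.62 = 2.38

2.38


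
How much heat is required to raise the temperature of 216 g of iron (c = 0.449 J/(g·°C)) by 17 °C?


q = mcΔT = 216 × 0.449 × 17
= 1648.73 J

1648.73 J


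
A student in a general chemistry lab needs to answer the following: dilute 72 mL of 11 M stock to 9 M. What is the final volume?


C1V1 = C2V2
11 × 72 = 9 × V2
V2 = 792/9 = 88.0 mL

88.0 mL


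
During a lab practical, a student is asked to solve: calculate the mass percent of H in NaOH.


M(NaOH) = 1×22.99 + 1×16.0 + 1×1.008 = 39.998 g/mol
Mass of H = 1 × 1.008 = 1.008 g/mol
% H = 1.008/39.998 × 100 = 2.52%

2.52%


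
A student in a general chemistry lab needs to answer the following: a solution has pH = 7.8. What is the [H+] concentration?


[H+] = 10^(-pH) = 10^(-7.8)
= 1.58×10^-8 M

1.58×10^-8 M


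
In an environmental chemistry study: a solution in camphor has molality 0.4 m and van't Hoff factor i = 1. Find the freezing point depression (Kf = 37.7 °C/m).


ΔTf = Kf × m × i
= 37.7 × 0.4 × 1
= 15.08 °C

15.08 °C


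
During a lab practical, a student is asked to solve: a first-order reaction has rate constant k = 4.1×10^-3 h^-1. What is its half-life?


t½ = ln2/k = 0.693147/(4.1×10^-3 h^-1)
= 169.1 h

169.1 h


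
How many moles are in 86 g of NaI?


M(NaI) = 149.89 g/mol
n = mass/M = 86/149.89 = 0.5738 mol

0.5738 mol


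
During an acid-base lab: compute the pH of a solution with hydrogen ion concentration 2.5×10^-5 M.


pH = -log10([H+]) = -log10(2.5×10^-5)
= 5 - log10(2.5)
= 5 - 0.4
= 4.6

4.6


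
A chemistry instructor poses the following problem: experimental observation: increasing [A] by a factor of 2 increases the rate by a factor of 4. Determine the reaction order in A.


rate ∝ [A]^n
2^n = 4 → n = 2
Order in A: 2

2


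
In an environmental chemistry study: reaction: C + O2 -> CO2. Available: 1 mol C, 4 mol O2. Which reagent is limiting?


Mole ratio available / coefficient:
  C: 1/1 = 1.000
  O2: 4/1 = 4.000
Smaller ratio is limiting.

C


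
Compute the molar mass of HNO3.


M(HNO3) = 1×1.008 + 1×14.01 + 3×16.0
= 1.01 + 14.01 + 48.0
= 63.02 g/mol

63.02 g/mol


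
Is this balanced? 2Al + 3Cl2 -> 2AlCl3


Equation: 2Al + 3Cl2 -> 2AlCl3
Check atoms: Al: 2=2, Cl: 6=6
Balanced

Yes, balanced


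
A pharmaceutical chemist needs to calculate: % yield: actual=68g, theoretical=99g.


% yield = actual/theoretical × 100
= 68/99 × 100
= 68.69%

68.69%


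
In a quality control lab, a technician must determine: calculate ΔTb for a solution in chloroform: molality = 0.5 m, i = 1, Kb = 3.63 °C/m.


ΔTb = Kb × m × i
= 3.63 × 0.5 × 1
= 1.815 °C

1.815 °C


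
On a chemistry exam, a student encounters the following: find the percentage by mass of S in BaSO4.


M(BaSO4) = 1×137.33 + 1×32.07 + 4×16.0 = 233.40 g/mol
Mass of S = 1 × 32.07 = 32.07 g/mol
% S = 32.07/233.40 × 100 = 13.74%

13.74%


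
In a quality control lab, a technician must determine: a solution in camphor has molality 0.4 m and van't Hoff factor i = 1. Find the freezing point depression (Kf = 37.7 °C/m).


ΔTf = Kf × m × i
= 37.7 × 0.4 × 1
= 15.08 °C

15.08 °C


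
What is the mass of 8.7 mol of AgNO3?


M(AgNO3) = 169.88 g/mol
mass = n × M = 8.7 × 169.88 = 1477.96 g

1477.96 g


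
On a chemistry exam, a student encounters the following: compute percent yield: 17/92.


% yield = actual/theoretical × 100
= 17/92 × 100
= 18.48%

18.48%


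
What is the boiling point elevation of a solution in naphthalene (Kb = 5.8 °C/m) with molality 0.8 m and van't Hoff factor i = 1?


ΔTb = Kb × m × i
= 5.8 × 0.8 × 1
= 4.64 °C

4.64 °C


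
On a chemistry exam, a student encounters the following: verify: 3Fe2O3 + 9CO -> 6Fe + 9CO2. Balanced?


Equation: 3Fe2O3 + 9CO -> 6Fe + 9CO2
Check atoms: C: 9=9, Fe: 6=6, O: 18=18
Balanced

Yes, balanced


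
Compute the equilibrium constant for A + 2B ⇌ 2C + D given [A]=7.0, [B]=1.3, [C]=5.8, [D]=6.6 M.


Kc = [C]^2[D]/([A][B]^2)
= (5.8^2 × 6.6^1)/(7.0^1 × 1.3^2)
= 222.024/11.83
= 18.77

18.77


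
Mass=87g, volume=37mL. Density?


ρ = mass/volume
= 87/37
= 2.351 g/mL

2.351 g/mL


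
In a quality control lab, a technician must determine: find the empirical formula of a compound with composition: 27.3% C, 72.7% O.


Assume 100 g sample. Moles of each element:
  C: 27.3/12.01 = 2.273 mol
  O: 72.7/16.0 = 4.544 mol
Divide by smallest (2.273):
  C: 2.273/2.273 = 1.0
  O: 4.544/2.273 = 2.0
Empirical formula: CO2

CO2


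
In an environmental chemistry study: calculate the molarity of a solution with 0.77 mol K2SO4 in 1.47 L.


M = n/V = 0.77/1.47 = 0.524 mol/L

0.524 M


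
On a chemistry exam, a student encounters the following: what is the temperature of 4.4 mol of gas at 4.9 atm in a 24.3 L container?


PV = nRT  (R = 0.08206 L·atm/(mol·K))
T = PV/(nR) = 4.9×24.3/(4.4×0.08206)
= 119.07/0.361064
= 329.78 K

329.78 K


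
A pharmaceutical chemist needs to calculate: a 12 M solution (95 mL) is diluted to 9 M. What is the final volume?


C1V1 = C2V2
12 × 95 = 9 × V2
V2 = 1140/9 = 126.67 mL

126.67 mL


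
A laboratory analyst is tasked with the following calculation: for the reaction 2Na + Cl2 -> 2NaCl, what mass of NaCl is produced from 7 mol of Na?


Mole ratio NaCl:Na = 2:2
n(NaCl) = 7 × 2/2 = 7.000 mol
mass = 7.000 × 58.44 = 409.08 g

409.08 g


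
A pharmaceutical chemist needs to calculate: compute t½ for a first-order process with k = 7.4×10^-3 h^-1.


t½ = ln2/k = 0.693147/(7.4×10^-3 h^-1)
= 93.67 h

93.67 h


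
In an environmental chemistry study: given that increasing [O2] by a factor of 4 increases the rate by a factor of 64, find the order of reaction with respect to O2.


rate ∝ [O2]^n
4^n = 64 → n = 3
Order in O2: 3

3


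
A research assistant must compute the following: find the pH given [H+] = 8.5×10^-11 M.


pH = -log10([H+]) = -log10(8.5×10^-11)
= 11 - log10(8.5)
= 11 - 0.93
= 10.07

10.07


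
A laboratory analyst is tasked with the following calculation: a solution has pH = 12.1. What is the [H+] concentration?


[H+] = 10^(-pH) = 10^(-12.1)
= 7.94×10^-13 M

7.94×10^-13 M


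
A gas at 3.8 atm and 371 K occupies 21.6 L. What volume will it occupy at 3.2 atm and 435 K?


P1V1/T1 = P2V2/T2
V2 = P1V1T2/(T1P2)
= 3.8×21.6×435/(371×3.2)
= 30.075 L

30.075 L


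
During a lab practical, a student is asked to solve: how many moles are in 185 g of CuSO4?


M(CuSO4) = 159.62 g/mol
n = mass/M = 185/159.62 = 1.159 mol

1.159 mol


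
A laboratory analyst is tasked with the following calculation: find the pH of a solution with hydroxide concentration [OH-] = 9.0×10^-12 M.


pOH = -log10([OH-]) = -log10(9.0×10^-12)
= 12 - log10(9.0) = 11.05
pH = 14 - pOH = 14 - 11.05 = 2.95

2.95


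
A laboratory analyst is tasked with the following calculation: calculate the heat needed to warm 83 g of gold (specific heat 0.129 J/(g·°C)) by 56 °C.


q = mcΔT = 83 × 0.129 × 56
= 599.59 J

599.59 J


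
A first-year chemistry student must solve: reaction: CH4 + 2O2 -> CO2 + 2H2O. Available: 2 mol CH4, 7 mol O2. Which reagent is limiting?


Mole ratio available / coefficient:
  CH4: 2/1 = 2.000
  O2: 7/2 = 3.500
Smaller ratio is limiting.

CH4


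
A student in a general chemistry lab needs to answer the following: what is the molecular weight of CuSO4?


M(CuSO4) = 1×63.55 + 1×32.07 + 4×16.0
= 63.55 + 32.07 + 64.0
= 159.62 g/mol

159.62 g/mol


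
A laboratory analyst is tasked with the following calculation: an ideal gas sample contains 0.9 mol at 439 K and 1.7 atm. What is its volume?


PV = nRT  (R = 0.08206 L·atm/(mol·K))
V = nRT/P = 0.9×0.08206×439/1.7
= 19.072 L

19.072 L


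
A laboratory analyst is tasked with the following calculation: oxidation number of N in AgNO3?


(+1) + x + 3(-2) = 0, so x = +5
Oxidation number: +5

+5


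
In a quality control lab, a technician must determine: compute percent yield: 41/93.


% yield = actual/theoretical × 100
= 41/93 × 100
= 44.09%

44.09%


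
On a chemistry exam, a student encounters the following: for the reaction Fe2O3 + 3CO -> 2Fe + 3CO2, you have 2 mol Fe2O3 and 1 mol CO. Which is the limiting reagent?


Mole ratio available / coefficient:
  Fe2O3: 2/1 = 2.000
  CO: 1/3 = 0.333
Smaller ratio is limiting.

CO


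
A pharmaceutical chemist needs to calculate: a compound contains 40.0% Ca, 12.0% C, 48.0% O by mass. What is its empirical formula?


Assume 100 g sample. Moles of each element:
  Ca: 40.0/40.08 = 0.998 mol
  C: 12.0/12.01 = 0.999 mol
  O: 48.0/16.0 = 3.0 mol
Divide by smallest (0.998):
  Ca: 0.998/0.998 = 1.0
  C: 0.999/0.998 = 1.0
  O: 3.0/0.998 = 3.01
Empirical formula: CaCO3

CaCO3


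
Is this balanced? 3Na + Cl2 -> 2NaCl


Equation: 3Na + Cl2 -> 2NaCl
Check atoms: Cl: 2=2, Na: 3≠2
Not balanced

No, not balanced


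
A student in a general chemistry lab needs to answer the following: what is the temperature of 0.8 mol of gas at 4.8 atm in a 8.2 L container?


PV = nRT  (R = 0.08206 L·atm/(mol·K))
T = PV/(nR) = 4.8×8.2/(0.8×0.08206)
= 39.36/0.065648
= 599.56 K

599.56 K


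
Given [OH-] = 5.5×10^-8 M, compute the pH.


pOH = -log10([OH-]) = -log10(5.5×10^-8)
= 8 - log10(5.5) = 7.26
pH = 14 - pOH = 14 - 7.26 = 6.74

6.74


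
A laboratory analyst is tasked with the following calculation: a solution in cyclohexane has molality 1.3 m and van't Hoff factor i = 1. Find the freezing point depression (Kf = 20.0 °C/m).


ΔTf = Kf × m × i
= 20.0 × 1.3 × 1
= 26.0 °C

26.0 °C


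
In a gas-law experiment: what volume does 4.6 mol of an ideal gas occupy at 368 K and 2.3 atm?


PV = nRT  (R = 0.08206 L·atm/(mol·K))
V = nRT/P = 4.6×0.08206×368/2.3
= 60.396 L

60.396 L


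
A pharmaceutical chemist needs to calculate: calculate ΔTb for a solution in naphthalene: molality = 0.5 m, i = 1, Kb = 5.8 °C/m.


ΔTb = Kb × m × i
= 5.8 × 0.5 × 1
= 2.9 °C

2.9 °C


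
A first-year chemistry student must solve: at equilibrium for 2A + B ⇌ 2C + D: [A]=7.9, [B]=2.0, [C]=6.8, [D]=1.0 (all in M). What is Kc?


Kc = [C]^2[D]/([A]^2[B])
= (6.8^2 × 1.0^1)/(7.9^2 × 2.0^1)
= 46.24/124.82
= 0.3705

0.3705


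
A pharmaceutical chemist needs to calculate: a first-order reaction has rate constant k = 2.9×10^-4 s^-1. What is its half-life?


t½ = ln2/k = 0.693147/(2.9×10^-4 s^-1)
= 2390 s

2390 s


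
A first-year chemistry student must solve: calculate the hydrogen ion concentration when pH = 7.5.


[H+] = 10^(-pH) = 10^(-7.5)
= 3.16×10^-8 M

3.16×10^-8 M


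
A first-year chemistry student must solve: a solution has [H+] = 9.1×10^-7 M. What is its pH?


pH = -log10([H+]) = -log10(9.1×10^-7)
= 7 - log10(9.1)
= 7 - 0.96
= 6.04

6.04


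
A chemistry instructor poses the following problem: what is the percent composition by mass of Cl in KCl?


M(KCl) = 1×39.1 + 1×35.45 = 74.55 g/mol
Mass of Cl = 1 × 35.45 = 35.45 g/mol
% Cl = 35.45/74.55 × 100 = 47.55%

47.55%


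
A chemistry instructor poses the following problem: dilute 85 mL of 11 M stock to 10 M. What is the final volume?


C1V1 = C2V2
11 × 85 = 10 × V2
V2 = 935/10 = 93.5 mL

93.5 mL


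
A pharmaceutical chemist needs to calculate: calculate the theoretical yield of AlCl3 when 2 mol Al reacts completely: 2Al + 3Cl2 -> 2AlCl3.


Mole ratio AlCl3:Al = 2:2
n(AlCl3) = 2 × 2/2 = 2.000 mol
mass = 2.000 × 133.33 = 266.66 g

266.66 g


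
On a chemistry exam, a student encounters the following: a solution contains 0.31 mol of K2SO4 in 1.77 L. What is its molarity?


M = n/V = 0.31/1.77 = 0.175 mol/L

0.175 M


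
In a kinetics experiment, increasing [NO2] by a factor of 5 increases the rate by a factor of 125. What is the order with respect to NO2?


rate ∝ [NO2]^n
5^n = 125 → n = 3
Order in NO2: 3

3


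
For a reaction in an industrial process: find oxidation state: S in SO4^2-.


x + 4(-2) = -2, so x = +6
Oxidation number: +6

+6


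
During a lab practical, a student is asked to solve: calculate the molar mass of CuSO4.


M(CuSO4) = 1×63.55 + 1×32.07 + 4×16.0
= 63.55 + 32.07 + 64.0
= 159.62 g/mol

159.62 g/mol


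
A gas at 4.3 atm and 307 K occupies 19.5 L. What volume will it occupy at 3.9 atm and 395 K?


P1V1/T1 = P2V2/T2
V2 = P1V1T2/(T1P2)
= 4.3×19.5×395/(307×3.9)
= 27.663 L

27.663 L


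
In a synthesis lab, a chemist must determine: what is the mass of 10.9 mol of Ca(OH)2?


M(Ca(OH)2) = 74.1 g/mol
mass = n × M = 10.9 × 74.1 = 807.69 g

807.69 g


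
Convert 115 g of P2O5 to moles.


M(P2O5) = 141.94 g/mol
n = mass/M = 115/141.94 = 0.8102 mol

0.8102 mol


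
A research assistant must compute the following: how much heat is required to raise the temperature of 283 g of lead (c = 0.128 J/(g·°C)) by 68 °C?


q = mcΔT = 283 × 0.128 × 68
= 2463.23 J

2463.23 J


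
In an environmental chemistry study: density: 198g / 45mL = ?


ρ = mass/volume
= 198/45
= 4.4 g/mL

4.4 g/mL


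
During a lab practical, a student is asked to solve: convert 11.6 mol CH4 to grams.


M(CH4) = 16.04 g/mol
mass = n × M = 11.6 × 16.04 = 186.06 g

186.06 g


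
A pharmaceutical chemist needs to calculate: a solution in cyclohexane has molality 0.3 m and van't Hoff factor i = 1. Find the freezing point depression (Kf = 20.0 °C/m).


ΔTf = Kf × m × i
= 20.0 × 0.3 × 1
= 6.0 °C

6.0 °C


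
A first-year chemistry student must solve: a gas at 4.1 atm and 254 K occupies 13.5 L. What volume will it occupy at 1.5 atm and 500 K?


P1V1/T1 = P2V2/T2
V2 = P1V1T2/(T1P2)
= 4.1×13.5×500/(254×1.5)
= 72.638 L

72.638 L


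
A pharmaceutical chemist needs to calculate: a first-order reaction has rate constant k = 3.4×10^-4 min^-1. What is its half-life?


t½ = ln2/k = 0.693147/(3.4×10^-4 min^-1)
= 2039 min

2039 min


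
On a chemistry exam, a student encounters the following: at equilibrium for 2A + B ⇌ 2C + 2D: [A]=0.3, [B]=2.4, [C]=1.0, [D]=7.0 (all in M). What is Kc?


Kc = [C]^2[D]^2/([A]^2[B])
= (1.0^2 × 7.0^2)/(0.3^2 × 2.4^1)
= 49/0.216
= 226.9

226.9


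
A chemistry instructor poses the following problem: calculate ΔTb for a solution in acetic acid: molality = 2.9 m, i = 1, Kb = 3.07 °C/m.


ΔTb = Kb × m × i
= 3.07 × 2.9 × 1
= 8.903 °C

8.903 °C


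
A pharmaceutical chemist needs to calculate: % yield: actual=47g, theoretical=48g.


% yield = actual/theoretical × 100
= 47/48 × 100
= 97.92%

97.92%


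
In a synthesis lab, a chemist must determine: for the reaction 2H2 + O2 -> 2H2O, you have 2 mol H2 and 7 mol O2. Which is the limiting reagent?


Mole ratio available / coefficient:
  H2: 2/2 = 1.000
  O2: 7/1 = 7.000
Smaller ratio is limiting.

H2


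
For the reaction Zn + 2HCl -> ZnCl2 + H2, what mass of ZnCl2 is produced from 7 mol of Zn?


Mole ratio ZnCl2:Zn = 1:1
n(ZnCl2) = 7 × 1/1 = 7.000 mol
mass = 7.000 × 136.28 = 953.96 g

953.96 g


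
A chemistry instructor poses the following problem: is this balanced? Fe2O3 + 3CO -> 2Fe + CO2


Equation: Fe2O3 + 3CO -> 2Fe + CO2
Check atoms: C: 3≠1, Fe: 2=2, O: 6≠2
Not balanced

No, not balanced


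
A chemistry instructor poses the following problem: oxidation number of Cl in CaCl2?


halide: -1
Oxidation number: -1

-1


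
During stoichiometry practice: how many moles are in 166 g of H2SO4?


M(H2SO4) = 98.09 g/mol
n = mass/M = 166/98.09 = 1.6923 mol

1.6923 mol


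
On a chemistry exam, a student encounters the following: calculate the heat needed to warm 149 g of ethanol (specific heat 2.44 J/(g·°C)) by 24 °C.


q = mcΔT = 149 × 2.44 × 24
= 8725.44 J

8725.44 J


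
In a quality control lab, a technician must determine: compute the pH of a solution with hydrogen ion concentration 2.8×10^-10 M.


pH = -log10([H+]) = -log10(2.8×10^-10)
= 10 - log10(2.8)
= 10 - 0.45
= 9.55

9.55
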